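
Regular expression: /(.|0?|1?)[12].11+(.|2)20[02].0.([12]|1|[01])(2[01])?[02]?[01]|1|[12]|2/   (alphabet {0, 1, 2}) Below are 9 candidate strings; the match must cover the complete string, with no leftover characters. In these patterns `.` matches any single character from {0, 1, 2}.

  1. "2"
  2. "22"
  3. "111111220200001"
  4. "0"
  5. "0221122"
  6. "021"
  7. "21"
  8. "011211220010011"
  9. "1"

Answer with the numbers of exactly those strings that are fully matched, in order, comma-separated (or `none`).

1, 3, 9

1 → match
2 → no match
3 → match
4 → no match
5 → no match
6 → no match
7 → no match
8 → no match
9 → match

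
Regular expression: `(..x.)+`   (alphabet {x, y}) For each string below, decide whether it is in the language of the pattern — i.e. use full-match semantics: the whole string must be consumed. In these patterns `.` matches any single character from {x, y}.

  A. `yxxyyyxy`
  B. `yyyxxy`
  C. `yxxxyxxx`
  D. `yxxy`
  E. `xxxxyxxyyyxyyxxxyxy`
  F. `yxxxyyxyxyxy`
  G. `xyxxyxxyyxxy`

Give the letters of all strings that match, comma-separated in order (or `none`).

A, C, D, F, G

A → match
B → no match
C → match
D → match
E → no match
F → match
G → match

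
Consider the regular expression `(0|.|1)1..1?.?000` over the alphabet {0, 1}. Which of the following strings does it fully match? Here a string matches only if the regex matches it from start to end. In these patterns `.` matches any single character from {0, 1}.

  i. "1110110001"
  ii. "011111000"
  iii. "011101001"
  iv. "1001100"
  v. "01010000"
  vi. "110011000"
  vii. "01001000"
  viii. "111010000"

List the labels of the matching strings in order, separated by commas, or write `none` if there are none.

i. "1110110001" → no match — must end with "000"
ii. "011111000" → match
iii. "011101001" → no match — must end with "000"
iv. "1001100" → no match — must end with "000"
v. "01010000" → match
vi. "110011000" → match
vii. "01001000" → match
viii. "111010000" → match

ii, v, vi, vii, viii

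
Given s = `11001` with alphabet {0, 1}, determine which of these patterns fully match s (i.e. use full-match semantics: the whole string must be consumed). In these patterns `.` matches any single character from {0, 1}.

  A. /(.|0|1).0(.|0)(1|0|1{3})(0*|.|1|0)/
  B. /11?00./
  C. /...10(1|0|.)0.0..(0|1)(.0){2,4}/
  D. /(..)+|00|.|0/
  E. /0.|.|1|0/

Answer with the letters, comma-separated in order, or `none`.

A → match
B → match
C → no match — must end with `0`
D → no match
E → no match

A, B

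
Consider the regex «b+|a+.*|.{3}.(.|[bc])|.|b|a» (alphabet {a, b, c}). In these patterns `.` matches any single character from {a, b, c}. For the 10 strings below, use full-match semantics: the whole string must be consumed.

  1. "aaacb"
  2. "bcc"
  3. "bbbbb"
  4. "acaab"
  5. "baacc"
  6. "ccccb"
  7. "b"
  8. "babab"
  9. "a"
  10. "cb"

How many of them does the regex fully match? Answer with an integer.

1. "aaacb" → match
2. "bcc" → no match
3. "bbbbb" → match
4. "acaab" → match
5. "baacc" → match
6. "ccccb" → match
7. "b" → match
8. "babab" → match
9. "a" → match
10. "cb" → no match
Total matched: 8

8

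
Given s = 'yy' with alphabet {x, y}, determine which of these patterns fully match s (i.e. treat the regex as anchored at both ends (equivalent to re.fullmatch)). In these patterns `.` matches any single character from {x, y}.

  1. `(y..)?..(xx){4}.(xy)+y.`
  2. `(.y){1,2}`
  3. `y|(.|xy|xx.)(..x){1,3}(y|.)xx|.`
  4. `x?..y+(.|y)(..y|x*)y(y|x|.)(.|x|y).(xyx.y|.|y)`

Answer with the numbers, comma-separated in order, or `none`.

1 → no match
2 → match
3 → no match
4 → no match

2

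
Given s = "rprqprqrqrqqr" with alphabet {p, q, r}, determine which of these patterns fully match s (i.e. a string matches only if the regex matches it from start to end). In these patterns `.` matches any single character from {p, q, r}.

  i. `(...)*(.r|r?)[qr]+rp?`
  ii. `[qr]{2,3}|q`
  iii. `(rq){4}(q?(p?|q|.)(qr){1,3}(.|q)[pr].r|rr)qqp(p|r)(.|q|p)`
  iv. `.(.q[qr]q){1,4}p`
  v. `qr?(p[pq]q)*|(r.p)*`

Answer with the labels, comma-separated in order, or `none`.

i

i → match
ii → no match
iii → no match — must start with "rq"
iv → no match — must end with "qp"
v → no match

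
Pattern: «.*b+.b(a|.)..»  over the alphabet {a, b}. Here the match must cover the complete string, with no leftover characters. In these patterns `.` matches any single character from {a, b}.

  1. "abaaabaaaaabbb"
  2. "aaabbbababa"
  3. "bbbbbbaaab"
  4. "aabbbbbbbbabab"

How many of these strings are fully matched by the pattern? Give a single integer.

1

1 → no match
2 → match
3 → no match
4 → no match
Total matched: 1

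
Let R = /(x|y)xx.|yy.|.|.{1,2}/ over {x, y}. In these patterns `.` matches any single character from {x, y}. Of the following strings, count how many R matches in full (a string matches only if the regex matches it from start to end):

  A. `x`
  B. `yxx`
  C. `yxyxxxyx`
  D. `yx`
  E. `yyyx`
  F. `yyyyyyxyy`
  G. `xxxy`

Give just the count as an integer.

3

A → match
B → no match
C → no match
D → match
E → no match
F → no match
G → match
Total matched: 3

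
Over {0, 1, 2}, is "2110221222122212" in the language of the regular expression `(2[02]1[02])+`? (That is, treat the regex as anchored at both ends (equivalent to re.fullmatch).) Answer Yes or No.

No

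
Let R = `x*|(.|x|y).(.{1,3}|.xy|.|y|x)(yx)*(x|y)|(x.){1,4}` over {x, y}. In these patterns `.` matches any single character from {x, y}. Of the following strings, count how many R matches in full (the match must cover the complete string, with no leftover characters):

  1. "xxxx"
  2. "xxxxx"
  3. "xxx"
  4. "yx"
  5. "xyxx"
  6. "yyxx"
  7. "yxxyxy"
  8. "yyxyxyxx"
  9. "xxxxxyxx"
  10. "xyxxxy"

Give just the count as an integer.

1 → match
2 → match
3 → match
4 → no match
5 → match
6 → match
7 → match
8 → match
9 → match
10 → match
Total matched: 9

9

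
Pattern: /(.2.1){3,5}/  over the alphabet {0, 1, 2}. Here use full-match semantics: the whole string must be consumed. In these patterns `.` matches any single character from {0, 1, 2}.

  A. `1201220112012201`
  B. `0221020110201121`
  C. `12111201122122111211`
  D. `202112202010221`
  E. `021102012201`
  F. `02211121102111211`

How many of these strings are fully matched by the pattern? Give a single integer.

3

A → match
B → no match
C → match
D → no match
E → match
F → no match
Total matched: 3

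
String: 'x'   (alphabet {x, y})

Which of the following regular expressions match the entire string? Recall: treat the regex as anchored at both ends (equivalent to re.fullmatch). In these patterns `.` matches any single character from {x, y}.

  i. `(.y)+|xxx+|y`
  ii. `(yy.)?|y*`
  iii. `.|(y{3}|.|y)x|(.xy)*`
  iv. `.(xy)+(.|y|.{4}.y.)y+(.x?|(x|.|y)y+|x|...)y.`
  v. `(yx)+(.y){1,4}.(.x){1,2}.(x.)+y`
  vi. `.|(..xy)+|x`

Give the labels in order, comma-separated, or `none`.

iii, vi

i → no match
ii → no match
iii → match
iv → no match
v → no match — must start with 'yx'
vi → match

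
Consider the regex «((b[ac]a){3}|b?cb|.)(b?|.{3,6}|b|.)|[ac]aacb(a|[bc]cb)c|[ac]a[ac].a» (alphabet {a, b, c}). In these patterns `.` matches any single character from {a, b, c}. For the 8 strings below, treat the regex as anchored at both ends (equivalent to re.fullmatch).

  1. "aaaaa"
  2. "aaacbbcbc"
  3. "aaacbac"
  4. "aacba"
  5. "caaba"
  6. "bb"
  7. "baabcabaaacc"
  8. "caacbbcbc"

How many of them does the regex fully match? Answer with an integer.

1 → match
2 → match
3 → match
4 → match
5 → match
6 → match
7 → match
8 → match
Total matched: 8

8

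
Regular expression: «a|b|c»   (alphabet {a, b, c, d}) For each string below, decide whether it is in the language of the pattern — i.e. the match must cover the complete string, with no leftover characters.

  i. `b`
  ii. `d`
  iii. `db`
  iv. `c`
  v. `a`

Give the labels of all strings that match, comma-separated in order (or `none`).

i → match
ii → no match
iii → no match
iv → match
v → match

i, iv, v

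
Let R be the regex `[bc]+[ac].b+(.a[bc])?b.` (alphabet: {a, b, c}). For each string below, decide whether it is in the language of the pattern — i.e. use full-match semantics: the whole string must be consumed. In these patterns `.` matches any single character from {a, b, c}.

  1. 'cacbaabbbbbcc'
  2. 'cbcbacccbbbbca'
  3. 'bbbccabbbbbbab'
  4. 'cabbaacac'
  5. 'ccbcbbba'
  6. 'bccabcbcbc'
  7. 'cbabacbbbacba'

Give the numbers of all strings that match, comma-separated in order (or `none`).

1 → no match
2 → no match
3 → no match
4 → no match
5 → match
6 → no match
7 → no match

5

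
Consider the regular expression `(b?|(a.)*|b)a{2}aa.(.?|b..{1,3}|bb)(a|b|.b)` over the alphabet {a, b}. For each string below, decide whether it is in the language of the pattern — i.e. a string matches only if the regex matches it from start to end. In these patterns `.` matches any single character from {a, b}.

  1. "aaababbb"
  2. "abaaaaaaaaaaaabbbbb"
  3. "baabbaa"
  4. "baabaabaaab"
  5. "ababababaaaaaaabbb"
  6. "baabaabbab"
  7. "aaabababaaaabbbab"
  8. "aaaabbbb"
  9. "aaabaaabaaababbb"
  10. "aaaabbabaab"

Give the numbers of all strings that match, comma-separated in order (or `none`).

2, 5, 7, 8, 10

1 → no match
2 → match
3 → no match
4 → no match
5 → match
6 → no match
7 → match
8 → match
9 → no match
10 → match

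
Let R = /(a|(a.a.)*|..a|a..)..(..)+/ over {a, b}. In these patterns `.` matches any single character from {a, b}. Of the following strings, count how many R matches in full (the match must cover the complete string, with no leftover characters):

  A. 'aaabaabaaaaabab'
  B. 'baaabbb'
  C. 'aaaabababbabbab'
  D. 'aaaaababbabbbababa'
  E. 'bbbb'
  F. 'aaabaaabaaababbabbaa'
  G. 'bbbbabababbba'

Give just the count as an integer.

A → match
B → match
C → match
D → match
E → match
F → match
G → no match
Total matched: 6

6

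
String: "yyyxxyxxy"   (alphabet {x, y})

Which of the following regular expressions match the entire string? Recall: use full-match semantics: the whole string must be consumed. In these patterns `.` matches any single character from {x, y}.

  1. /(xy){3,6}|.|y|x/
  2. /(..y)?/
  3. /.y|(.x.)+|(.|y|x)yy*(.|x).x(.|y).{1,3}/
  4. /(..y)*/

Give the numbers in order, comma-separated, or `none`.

1 → no match
2 → no match
3 → match
4 → match

3, 4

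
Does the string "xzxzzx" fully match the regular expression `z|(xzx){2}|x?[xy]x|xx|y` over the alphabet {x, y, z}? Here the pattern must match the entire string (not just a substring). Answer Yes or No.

No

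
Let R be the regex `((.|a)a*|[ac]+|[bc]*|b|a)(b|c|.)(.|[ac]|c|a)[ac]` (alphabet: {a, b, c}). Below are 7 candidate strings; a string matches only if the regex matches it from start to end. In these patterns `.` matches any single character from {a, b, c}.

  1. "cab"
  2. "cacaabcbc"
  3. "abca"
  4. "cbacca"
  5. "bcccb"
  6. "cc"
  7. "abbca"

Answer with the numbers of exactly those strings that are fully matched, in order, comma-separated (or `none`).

1 → no match
2 → no match
3 → match
4 → no match
5 → no match
6 → no match
7 → no match

3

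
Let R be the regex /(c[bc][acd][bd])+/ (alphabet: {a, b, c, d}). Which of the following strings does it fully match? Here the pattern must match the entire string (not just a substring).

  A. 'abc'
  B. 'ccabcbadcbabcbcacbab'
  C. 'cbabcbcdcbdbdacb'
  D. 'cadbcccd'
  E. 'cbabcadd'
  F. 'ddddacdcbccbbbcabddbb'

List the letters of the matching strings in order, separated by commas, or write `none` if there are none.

none

A. 'abc' → no match — must start with 'c'
B → no match
C → no match
D. 'cadbcccd' → no match
E. 'cbabcadd' → no match
F → no match — must start with 'c'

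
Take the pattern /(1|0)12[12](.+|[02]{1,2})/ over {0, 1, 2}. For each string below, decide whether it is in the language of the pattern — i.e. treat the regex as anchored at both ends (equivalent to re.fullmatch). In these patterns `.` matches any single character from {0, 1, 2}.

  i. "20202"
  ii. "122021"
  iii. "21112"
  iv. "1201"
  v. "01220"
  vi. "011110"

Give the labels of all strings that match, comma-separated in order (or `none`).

i → no match
ii → no match
iii → no match
iv → no match
v → match
vi → no match

v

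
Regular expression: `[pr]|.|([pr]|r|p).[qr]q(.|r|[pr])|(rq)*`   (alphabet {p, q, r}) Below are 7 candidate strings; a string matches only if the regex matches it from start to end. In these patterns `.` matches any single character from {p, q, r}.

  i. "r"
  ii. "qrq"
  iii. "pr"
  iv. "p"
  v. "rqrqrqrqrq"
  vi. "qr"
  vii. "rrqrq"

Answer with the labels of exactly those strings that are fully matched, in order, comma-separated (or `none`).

i, iv, v

i → match
ii → no match
iii → no match
iv → match
v → match
vi → no match
vii → no match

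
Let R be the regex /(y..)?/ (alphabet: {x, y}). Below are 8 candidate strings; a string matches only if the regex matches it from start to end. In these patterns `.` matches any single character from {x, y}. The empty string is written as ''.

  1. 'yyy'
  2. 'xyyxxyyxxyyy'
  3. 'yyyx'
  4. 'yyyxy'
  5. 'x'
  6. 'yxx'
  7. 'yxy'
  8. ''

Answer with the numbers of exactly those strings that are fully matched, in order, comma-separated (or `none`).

1. 'yyy' → match
2. 'xyyxxyyxxyyy' → no match
3. 'yyyx' → no match
4. 'yyyxy' → no match
5. 'x' → no match
6. 'yxx' → match
7. 'yxy' → match
8. '' → match

1, 6, 7, 8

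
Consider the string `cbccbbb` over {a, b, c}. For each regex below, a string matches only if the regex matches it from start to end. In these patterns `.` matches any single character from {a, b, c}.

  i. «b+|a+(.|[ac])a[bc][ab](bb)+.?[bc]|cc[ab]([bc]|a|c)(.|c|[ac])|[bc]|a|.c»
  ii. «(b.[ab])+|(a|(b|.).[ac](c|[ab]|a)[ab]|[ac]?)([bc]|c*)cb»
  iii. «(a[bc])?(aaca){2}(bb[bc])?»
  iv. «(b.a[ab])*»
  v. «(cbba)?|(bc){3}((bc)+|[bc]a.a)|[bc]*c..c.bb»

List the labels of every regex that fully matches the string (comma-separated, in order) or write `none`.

v

i → no match
ii → no match
iii → no match
iv → no match
v → match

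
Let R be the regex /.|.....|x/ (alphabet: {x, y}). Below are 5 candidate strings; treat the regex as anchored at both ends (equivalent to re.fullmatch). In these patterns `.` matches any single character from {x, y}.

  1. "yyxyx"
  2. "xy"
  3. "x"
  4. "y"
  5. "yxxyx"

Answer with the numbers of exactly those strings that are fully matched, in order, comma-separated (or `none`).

1, 3, 4, 5

1 → match
2 → no match
3 → match
4 → match
5 → match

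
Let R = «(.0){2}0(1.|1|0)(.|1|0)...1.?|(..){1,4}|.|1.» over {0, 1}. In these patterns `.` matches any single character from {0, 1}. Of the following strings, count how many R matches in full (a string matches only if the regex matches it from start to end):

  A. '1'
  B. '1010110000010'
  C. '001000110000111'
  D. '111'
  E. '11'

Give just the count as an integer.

A. '1' → match
B → no match
C → no match
D. '111' → no match
E. '11' → match
Total matched: 2

2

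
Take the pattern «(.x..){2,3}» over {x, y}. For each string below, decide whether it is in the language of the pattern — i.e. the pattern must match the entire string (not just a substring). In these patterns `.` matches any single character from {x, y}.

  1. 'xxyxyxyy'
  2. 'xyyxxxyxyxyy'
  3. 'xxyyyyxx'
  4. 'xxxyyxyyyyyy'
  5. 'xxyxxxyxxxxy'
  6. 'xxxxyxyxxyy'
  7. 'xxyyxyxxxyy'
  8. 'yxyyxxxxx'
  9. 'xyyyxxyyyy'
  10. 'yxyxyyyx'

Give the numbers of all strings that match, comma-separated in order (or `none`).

1, 5

1 → match
2 → no match
3 → no match
4 → no match
5 → match
6 → no match
7 → no match
8 → no match
9 → no match
10 → no match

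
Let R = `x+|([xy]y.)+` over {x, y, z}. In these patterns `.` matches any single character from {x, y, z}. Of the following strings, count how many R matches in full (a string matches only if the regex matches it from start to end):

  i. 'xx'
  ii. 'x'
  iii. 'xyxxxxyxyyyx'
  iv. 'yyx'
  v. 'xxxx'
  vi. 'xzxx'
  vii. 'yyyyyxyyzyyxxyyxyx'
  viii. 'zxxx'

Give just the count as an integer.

i → match
ii → match
iii → no match
iv → match
v → match
vi → no match
vii → match
viii → no match
Total matched: 5

5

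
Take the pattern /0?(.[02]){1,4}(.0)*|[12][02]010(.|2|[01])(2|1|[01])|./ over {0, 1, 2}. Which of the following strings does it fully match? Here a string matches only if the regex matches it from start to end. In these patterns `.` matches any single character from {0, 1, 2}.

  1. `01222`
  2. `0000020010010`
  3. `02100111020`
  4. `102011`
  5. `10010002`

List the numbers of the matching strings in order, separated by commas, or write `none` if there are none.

1 → match
2 → no match
3 → no match
4 → no match
5 → no match

1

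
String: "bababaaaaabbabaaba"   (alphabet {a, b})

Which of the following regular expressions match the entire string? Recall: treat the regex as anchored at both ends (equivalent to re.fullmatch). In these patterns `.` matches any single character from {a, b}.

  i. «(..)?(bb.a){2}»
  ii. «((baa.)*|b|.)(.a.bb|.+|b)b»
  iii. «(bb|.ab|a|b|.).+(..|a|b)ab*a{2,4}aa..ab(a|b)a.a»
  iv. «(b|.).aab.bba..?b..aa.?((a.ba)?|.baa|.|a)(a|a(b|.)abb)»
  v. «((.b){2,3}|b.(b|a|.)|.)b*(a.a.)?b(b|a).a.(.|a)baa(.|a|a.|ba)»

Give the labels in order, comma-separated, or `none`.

iii

i → no match
ii → no match — must end with "b"
iii → match
iv → no match
v → no match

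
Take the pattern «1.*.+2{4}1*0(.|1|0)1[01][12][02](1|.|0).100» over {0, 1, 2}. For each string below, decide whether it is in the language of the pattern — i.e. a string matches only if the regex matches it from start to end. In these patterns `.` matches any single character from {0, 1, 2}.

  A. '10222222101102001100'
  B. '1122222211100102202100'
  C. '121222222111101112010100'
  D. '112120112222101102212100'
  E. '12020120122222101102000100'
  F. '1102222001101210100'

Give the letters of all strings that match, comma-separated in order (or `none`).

A → match
B → match
C → match
D → match
E → match
F → no match

A, B, C, D, E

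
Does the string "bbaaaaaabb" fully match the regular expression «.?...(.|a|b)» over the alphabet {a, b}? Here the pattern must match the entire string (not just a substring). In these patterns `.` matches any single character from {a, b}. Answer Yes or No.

No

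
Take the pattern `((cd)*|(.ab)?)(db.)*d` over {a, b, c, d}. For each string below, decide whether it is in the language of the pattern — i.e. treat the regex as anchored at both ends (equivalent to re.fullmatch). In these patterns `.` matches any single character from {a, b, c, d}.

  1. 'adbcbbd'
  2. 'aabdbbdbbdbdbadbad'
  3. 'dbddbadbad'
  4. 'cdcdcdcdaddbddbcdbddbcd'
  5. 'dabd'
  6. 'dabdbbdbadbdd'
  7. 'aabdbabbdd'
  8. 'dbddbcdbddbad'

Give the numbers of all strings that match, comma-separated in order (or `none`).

1. 'adbcbbd' → no match
2 → no match
3. 'dbddbadbad' → match
4 → no match
5. 'dabd' → match
6 → match
7. 'aabdbabbdd' → no match
8 → match

3, 5, 6, 8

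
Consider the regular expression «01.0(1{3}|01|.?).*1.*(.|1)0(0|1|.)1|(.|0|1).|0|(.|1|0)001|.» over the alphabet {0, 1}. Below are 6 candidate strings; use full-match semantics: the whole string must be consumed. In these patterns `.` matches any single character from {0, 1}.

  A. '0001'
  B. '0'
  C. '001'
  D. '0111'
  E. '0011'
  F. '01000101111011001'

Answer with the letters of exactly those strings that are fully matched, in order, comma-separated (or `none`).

A, B, F

A. '0001' → match
B. '0' → match
C. '001' → no match
D. '0111' → no match
E. '0011' → no match
F → match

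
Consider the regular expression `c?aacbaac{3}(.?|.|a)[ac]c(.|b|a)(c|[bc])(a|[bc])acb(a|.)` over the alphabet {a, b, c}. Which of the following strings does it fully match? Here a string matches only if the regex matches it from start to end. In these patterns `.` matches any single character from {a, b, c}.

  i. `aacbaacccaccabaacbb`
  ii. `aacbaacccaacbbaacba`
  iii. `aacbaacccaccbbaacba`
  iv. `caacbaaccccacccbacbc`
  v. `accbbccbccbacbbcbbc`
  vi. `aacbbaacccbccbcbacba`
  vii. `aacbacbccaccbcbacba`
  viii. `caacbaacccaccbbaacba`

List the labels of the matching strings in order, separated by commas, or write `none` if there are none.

i → match
ii → match
iii → match
iv → match
v → no match
vi → no match
vii → no match
viii → match

i, ii, iii, iv, viii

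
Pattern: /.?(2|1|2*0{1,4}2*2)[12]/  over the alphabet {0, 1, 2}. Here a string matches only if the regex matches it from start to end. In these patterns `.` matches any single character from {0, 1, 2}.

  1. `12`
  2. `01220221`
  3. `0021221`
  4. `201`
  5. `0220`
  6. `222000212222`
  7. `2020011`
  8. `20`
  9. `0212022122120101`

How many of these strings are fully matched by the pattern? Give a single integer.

1 → match
2 → no match
3 → no match
4 → no match
5 → no match
6 → no match
7 → no match
8 → no match
9 → no match
Total matched: 1

1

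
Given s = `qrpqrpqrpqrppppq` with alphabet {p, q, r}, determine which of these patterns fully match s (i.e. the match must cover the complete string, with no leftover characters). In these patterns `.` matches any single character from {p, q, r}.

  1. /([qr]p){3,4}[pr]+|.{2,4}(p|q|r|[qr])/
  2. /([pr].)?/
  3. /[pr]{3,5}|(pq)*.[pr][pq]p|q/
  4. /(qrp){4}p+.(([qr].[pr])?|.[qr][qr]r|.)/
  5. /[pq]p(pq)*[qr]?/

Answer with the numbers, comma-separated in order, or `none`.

4

1 → no match
2 → no match
3 → no match
4 → match
5 → no match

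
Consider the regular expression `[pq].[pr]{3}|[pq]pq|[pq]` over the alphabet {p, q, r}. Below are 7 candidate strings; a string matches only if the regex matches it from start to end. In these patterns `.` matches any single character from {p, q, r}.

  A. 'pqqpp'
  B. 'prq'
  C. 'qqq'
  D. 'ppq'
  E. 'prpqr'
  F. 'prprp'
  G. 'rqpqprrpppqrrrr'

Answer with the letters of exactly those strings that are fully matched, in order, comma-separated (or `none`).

A → no match
B → no match
C → no match
D → match
E → no match
F → match
G → no match

D, F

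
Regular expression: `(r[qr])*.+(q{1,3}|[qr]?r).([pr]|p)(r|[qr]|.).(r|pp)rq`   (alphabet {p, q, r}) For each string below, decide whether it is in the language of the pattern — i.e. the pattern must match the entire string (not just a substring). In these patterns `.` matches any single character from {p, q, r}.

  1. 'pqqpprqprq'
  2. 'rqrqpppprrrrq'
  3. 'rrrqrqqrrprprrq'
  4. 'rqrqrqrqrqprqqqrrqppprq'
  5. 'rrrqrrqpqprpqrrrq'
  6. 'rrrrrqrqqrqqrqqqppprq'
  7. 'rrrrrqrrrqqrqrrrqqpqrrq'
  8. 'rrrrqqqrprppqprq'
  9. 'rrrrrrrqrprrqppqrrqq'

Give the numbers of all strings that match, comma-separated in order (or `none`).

3, 4

1. 'pqqpprqprq' → no match
2 → no match
3 → match
4 → match
5 → no match
6 → no match
7 → no match
8 → no match
9 → no match — must end with 'rq'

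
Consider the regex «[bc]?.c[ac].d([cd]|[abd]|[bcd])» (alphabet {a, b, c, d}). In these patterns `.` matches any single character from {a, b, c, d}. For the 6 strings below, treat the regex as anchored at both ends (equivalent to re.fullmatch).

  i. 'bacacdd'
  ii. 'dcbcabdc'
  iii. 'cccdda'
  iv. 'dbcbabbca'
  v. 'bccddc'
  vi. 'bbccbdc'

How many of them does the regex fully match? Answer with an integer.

4

i. 'bacacdd' → match
ii. 'dcbcabdc' → no match
iii. 'cccdda' → match
iv. 'dbcbabbca' → no match
v. 'bccddc' → match
vi. 'bbccbdc' → match
Total matched: 4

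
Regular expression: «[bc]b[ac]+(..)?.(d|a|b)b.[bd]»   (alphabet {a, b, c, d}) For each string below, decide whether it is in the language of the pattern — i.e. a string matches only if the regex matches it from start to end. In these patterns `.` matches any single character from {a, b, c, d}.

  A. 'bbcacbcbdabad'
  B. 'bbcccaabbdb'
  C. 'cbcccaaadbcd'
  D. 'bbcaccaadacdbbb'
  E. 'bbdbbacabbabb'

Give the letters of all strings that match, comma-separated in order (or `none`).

A → no match
B → match
C → match
D → match
E → no match

B, C, D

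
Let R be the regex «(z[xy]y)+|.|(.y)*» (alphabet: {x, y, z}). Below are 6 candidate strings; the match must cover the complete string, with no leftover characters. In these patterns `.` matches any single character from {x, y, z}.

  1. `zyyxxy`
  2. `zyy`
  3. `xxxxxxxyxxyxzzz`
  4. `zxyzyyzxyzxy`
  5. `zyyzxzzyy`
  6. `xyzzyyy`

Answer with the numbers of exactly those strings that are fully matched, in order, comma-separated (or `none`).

1. `zyyxxy` → no match
2. `zyy` → match
3 → no match
4. `zxyzyyzxyzxy` → match
5. `zyyzxzzyy` → no match
6. `xyzzyyy` → no match

2, 4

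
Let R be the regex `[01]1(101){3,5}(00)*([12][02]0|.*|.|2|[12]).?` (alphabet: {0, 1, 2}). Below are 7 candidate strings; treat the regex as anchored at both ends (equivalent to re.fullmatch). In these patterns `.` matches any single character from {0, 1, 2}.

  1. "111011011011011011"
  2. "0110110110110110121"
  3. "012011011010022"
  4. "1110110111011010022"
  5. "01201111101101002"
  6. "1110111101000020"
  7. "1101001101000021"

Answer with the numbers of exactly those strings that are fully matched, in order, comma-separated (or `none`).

1 → match
2 → match
3 → no match
4 → no match
5 → no match
6 → no match
7 → no match

1, 2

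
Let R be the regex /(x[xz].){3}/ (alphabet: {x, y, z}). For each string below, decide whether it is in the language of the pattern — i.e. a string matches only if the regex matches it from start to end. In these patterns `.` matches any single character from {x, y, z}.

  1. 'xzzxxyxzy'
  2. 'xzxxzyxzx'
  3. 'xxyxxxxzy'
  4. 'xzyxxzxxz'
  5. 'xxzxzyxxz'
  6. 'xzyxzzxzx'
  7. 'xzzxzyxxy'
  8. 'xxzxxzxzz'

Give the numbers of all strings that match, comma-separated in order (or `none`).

1 → match
2 → match
3 → match
4 → match
5 → match
6 → match
7 → match
8 → match

1, 2, 3, 4, 5, 6, 7, 8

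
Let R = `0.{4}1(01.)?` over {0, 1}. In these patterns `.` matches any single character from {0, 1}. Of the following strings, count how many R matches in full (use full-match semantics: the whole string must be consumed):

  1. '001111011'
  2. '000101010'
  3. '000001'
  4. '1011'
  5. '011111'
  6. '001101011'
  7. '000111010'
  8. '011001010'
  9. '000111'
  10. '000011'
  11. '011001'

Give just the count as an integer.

1. '001111011' → match
2. '000101010' → match
3. '000001' → match
4. '1011' → no match — must start with '0'
5. '011111' → match
6. '001101011' → match
7. '000111010' → match
8. '011001010' → match
9. '000111' → match
10. '000011' → match
11. '011001' → match
Total matched: 10

10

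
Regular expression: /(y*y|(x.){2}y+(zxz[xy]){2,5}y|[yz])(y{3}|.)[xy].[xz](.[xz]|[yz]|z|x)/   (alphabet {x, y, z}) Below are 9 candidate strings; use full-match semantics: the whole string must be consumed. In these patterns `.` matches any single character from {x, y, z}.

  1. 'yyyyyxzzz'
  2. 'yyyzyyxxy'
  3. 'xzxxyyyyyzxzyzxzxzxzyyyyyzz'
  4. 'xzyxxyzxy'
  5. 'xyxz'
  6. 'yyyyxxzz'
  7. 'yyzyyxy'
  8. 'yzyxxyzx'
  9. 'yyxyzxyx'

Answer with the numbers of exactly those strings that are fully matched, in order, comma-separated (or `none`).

1, 3, 6, 7, 9

1 → match
2 → no match
3 → match
4 → no match
5 → no match
6 → match
7 → match
8 → no match
9 → match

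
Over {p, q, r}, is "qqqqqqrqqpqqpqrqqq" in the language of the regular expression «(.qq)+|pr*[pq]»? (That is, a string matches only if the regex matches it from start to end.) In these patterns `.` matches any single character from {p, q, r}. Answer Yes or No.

No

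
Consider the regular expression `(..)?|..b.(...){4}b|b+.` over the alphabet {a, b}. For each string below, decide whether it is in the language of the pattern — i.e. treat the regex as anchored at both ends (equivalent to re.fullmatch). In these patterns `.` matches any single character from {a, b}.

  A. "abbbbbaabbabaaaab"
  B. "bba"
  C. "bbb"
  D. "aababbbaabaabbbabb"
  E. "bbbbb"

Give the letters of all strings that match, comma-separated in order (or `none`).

A, B, C, E

A → match
B → match
C → match
D → no match
E → match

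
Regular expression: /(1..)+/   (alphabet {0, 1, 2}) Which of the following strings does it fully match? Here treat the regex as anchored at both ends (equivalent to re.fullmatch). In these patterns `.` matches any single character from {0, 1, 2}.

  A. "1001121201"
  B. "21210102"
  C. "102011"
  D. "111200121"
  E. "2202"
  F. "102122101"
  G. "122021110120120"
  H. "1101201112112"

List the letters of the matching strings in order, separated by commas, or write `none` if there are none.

F

A. "1001121201" → no match
B. "21210102" → no match — must start with "1"
C. "102011" → no match
D. "111200121" → no match
E. "2202" → no match — must start with "1"
F. "102122101" → match
G → no match
H → no match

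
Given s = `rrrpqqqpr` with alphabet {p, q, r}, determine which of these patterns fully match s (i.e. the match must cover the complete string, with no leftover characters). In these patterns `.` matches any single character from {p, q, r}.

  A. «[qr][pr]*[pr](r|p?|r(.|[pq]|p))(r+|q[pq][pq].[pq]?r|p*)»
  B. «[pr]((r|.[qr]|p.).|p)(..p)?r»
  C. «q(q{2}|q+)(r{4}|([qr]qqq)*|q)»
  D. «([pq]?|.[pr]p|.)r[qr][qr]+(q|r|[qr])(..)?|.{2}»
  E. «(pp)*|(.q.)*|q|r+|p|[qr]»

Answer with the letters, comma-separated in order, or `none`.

A → match
B → no match
C → no match — must start with `qq`
D → no match
E → no match

A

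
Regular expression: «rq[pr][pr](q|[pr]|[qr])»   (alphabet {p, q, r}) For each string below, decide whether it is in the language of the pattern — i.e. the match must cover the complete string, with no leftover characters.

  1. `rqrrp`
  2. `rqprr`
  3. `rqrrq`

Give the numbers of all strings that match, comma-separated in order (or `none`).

1, 2, 3

1 → match
2 → match
3 → match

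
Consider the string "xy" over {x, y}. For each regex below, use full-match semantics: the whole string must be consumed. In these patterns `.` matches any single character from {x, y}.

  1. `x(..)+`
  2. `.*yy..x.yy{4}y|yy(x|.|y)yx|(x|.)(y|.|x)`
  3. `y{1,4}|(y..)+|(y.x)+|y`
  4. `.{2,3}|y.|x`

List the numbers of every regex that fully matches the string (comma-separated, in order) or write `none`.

1 → no match
2 → match
3 → no match — must start with "y"
4 → match

2, 4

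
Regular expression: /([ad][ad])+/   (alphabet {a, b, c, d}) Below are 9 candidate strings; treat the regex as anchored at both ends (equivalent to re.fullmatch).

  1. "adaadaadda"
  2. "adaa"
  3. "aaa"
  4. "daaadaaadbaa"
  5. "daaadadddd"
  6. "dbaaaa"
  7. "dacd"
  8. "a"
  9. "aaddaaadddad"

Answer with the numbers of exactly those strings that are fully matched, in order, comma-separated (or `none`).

1, 2, 5, 9

1 → match
2 → match
3 → no match
4 → no match
5 → match
6 → no match
7 → no match
8 → no match
9 → match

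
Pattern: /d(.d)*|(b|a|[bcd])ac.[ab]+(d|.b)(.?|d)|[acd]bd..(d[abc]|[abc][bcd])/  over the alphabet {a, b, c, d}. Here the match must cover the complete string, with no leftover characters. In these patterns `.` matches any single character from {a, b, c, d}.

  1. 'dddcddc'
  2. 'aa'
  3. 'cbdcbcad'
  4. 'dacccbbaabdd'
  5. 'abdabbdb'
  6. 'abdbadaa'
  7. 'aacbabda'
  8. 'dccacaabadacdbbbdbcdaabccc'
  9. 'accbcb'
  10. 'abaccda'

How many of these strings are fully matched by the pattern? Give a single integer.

1 → no match
2 → no match
3 → no match
4 → no match
5 → no match
6 → no match
7 → match
8 → no match
9 → no match
10 → no match
Total matched: 1

1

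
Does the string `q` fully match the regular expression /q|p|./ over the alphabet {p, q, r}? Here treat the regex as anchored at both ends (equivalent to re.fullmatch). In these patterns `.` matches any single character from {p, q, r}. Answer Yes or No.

Yes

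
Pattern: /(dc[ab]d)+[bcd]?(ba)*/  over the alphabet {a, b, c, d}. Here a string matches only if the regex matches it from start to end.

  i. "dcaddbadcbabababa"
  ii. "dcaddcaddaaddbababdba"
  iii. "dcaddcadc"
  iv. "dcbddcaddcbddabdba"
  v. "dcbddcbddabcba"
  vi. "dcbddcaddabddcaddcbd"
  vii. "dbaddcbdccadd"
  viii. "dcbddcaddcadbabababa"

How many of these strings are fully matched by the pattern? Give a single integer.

i → no match
ii → no match
iii → match
iv → no match
v → no match
vi → no match
vii → no match — must start with "dc"
viii → match
Total matched: 2

2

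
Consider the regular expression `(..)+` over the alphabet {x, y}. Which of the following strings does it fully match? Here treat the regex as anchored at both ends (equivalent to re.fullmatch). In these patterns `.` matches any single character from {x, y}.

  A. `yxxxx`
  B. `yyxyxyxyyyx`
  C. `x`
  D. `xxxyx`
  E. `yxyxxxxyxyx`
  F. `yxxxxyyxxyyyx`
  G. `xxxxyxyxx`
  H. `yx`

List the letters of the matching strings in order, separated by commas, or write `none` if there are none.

A → no match
B → no match
C → no match
D → no match
E → no match
F → no match
G → no match
H → match

H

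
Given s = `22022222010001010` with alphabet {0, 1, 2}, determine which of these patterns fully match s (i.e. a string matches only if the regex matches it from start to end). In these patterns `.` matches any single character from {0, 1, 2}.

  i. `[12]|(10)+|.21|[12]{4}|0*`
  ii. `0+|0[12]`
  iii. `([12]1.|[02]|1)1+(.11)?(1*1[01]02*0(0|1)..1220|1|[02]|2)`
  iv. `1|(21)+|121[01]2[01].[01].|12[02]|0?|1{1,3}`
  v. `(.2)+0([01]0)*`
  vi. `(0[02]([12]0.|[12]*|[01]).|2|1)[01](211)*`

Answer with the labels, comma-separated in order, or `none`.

v

i → no match
ii → no match — must start with `0`
iii → no match
iv → no match
v → match
vi → no match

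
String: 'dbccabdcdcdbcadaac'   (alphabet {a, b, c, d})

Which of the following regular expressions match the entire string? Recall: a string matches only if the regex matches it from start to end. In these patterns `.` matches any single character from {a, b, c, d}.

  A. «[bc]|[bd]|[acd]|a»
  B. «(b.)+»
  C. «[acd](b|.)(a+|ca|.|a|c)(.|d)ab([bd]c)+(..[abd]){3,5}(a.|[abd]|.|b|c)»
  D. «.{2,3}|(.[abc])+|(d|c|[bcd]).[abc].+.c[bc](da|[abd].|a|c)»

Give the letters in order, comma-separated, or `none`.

C, D

A → no match
B → no match — must start with 'b'
C → match
D → match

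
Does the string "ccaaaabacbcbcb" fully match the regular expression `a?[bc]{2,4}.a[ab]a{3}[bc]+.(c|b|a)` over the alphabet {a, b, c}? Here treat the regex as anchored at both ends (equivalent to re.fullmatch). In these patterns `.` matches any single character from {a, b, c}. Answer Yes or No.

No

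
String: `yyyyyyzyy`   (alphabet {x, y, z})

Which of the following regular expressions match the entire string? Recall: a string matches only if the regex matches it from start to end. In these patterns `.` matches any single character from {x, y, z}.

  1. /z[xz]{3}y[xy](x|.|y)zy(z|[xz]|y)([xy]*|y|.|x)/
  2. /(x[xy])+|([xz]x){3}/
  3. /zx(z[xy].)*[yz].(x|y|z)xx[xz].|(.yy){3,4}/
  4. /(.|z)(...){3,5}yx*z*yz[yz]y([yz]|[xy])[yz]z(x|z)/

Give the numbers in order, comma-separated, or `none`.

1 → no match — must start with `z`
2 → no match
3 → match
4 → no match

3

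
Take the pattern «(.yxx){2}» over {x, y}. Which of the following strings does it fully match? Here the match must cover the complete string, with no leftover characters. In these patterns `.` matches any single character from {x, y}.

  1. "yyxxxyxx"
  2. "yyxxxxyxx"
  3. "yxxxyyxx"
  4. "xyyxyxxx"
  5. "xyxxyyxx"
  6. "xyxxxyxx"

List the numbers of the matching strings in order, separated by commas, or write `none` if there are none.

1, 5, 6

1 → match
2 → no match
3 → no match
4 → no match — must end with "yxx"
5 → match
6 → match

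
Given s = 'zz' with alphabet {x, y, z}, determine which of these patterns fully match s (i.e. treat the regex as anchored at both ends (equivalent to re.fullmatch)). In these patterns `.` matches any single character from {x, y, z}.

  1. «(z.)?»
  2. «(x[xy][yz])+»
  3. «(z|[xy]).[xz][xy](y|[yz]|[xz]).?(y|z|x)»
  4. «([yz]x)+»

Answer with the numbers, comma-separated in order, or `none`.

1

1 → match
2 → no match — must start with 'x'
3 → no match
4 → no match — must end with 'x'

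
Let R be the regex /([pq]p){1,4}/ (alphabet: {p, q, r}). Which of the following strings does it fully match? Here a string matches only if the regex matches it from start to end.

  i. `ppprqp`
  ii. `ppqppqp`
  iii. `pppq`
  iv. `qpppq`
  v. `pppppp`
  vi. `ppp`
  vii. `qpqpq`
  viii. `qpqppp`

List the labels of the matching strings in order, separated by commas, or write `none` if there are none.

i → no match
ii → no match
iii → no match — must end with `p`
iv → no match — must end with `p`
v → match
vi → no match
vii → no match — must end with `p`
viii → match

v, viii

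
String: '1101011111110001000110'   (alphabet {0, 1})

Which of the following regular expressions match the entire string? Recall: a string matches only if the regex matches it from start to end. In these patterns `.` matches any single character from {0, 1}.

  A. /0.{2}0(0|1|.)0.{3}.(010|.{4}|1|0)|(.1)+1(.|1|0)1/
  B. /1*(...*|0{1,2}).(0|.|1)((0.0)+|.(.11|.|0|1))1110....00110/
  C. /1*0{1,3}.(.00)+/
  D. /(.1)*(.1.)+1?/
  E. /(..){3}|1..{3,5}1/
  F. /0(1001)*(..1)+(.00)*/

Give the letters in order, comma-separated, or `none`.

A → no match
B → match
C → no match — must end with '00'
D → no match
E → no match
F → no match — must start with '0'

B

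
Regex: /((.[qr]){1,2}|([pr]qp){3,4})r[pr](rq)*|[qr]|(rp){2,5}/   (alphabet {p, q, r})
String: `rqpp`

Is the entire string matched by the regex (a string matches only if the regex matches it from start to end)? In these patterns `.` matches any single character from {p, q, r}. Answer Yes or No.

No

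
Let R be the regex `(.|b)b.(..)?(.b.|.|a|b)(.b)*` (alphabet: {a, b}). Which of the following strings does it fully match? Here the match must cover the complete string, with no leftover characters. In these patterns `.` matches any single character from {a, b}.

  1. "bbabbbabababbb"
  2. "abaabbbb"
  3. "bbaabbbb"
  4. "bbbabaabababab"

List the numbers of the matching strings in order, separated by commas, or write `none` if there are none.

1 → match
2. "abaabbbb" → match
3. "bbaabbbb" → match
4 → match

1, 2, 3, 4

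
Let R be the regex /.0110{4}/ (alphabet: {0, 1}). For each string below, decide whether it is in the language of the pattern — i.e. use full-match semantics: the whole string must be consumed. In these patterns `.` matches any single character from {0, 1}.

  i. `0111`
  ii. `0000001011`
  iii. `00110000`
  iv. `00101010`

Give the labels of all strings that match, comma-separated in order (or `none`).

iii

i → no match — must end with `0`
ii → no match — must end with `0`
iii → match
iv → no match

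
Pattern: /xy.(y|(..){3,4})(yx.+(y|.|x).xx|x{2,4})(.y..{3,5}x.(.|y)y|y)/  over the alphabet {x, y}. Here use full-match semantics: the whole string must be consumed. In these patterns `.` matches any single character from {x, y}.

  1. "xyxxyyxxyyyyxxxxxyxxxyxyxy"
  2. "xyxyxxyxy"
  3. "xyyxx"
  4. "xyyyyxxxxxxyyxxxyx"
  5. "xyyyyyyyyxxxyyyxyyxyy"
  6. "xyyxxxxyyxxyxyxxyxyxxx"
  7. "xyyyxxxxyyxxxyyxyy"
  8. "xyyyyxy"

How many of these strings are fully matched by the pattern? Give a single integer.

0

1 → no match
2 → no match
3 → no match — must end with "y"
4 → no match — must end with "y"
5 → no match
6 → no match — must end with "y"
7 → no match
8 → no match
Total matched: 0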